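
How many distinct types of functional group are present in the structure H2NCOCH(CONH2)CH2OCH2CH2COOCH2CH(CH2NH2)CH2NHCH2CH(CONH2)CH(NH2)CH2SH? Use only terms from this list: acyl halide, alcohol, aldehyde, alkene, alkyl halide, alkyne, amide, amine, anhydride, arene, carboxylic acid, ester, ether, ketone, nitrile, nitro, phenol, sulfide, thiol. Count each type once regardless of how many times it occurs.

Working along the chain:
  H2NCO: –C(=O)NH2: carbonyl C bonded to C and to N → amide (the N is not a separate amine).
  CH(CONH2): pendant –CONH2: carbonyl C bonded to C and N → amide.
  CH2OCH2: C–O–C with sp³ carbons on both sides and no adjacent C=O → ether.
  CH2COOCH2: –C(=O)–O–C with C on the carbonyl side → ester.
  CH(CH2NH2): pendant –CH2NH2: N on sp³ C, no adjacent C=O → amine.
  CH2NHCH2: C–N–C with sp³ carbons and no adjacent C=O → amine (secondary).
  CH(CONH2): pendant –CONH2: carbonyl C bonded to C and N → amide.
  CH(NH2): –NH2 on an sp³ carbon with no adjacent C=O → amine.
  CH2SH: –SH on an sp³ carbon → thiol.
Distinct types present: amide, amine, ester, ether, thiol.

5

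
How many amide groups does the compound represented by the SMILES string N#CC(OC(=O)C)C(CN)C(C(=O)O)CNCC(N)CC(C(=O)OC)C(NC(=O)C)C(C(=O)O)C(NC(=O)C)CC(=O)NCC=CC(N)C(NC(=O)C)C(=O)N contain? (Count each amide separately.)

N≡C–: carbon triple-bonded to nitrogen → nitrile.
pendant –OC(=O)CH3: an acyloxy group → ester.
pendant –CH2NH2: N on sp³ C, no adjacent C=O → amine.
pendant –COOH: carbonyl C bonded to C and –OH → carboxylic acid.
C–N–C with sp³ carbons and no adjacent C=O → amine (secondary).
–NH2 on an sp³ carbon with no adjacent C=O → amine.
pendant –COOCH3: carbonyl C bonded to C and –OCH3 → ester.
pendant –NHC(=O)CH3: N bonded to a carbonyl → amide (not amine).
pendant –COOH: carbonyl C bonded to C and –OH → carboxylic acid.
pendant –NHC(=O)CH3: N bonded to a carbonyl → amide (not amine).
–C(=O)–N– linkage → amide (the N is not an amine).
C=C double bond → alkene.
–NH2 on an sp³ carbon with no adjacent C=O → amine.
pendant –NHC(=O)CH3: N bonded to a carbonyl → amide (not amine).
–C(=O)NH2: carbonyl C bonded to C and to N → amide (the N is not a separate amine).
Amide appears at: CH(NHCOCH3), CH(NHCOCH3), CH2CONHCH2, CH(NHCOCH3), CONH2 → 5.

5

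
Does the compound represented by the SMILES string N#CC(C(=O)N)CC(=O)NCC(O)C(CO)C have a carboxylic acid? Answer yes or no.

no

Working along the chain:
  N≡C: N≡C–: carbon triple-bonded to nitrogen → nitrile.
  CH(CONH2): pendant –CONH2: carbonyl C bonded to C and N → amide.
  CH2CONHCH2: –C(=O)–N– linkage → amide (the N is not an amine).
  CH(OH): –OH on an sp³ carbon → alcohol (secondary).
  CH(CH2OH): pendant –CH2OH on an sp³ backbone C → alcohol.
In each of CH(CONH2) and CH2CONHCH2, the carbonyl is bonded to nitrogen, not to –OH; that is an amide.
The groups actually present are: alcohol, amide, nitrile.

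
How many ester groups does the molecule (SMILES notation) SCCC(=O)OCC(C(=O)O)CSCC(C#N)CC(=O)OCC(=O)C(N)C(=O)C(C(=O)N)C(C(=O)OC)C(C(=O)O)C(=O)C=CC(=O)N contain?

Taking each segment in turn:
  HSCH2: –SH on an sp³ carbon → thiol.
  CH2COOCH2: –C(=O)–O–C with C on the carbonyl side → ester.
  CH(COOH): pendant –COOH: carbonyl C bonded to C and –OH → carboxylic acid.
  CH2SCH2: C–S–C linkage → sulfide (thioether).
  CH(CN): pendant –C≡N: nitrile.
  CH2COOCH2: –C(=O)–O–C with C on the carbonyl side → ester.
  CO: –C(=O)– with carbon on both sides → ketone.
  CH(NH2): –NH2 on an sp³ carbon with no adjacent C=O → amine.
  CO: –C(=O)– with carbon on both sides → ketone.
  CH(CONH2): pendant –CONH2: carbonyl C bonded to C and N → amide.
  CH(COOCH3): pendant –COOCH3: carbonyl C bonded to C and –OCH3 → ester.
  CH(COOH): pendant –COOH: carbonyl C bonded to C and –OH → carboxylic acid.
  CO: –C(=O)– with carbon on both sides → ketone.
  CH=CH: C=C double bond → alkene.
  CONH2: –C(=O)NH2: carbonyl C bonded to C and to N → amide (the N is not a separate amine).
Ester appears at: CH2COOCH2, CH2COOCH2, CH(COOCH3) → 3.

3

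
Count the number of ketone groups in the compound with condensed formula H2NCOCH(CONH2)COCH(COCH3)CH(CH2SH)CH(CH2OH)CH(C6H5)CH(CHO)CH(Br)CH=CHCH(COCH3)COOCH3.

3

Taking each segment in turn:
  H2NCO: –C(=O)NH2: carbonyl C bonded to C and to N → amide (the N is not a separate amine).
  CH(CONH2): pendant –CONH2: carbonyl C bonded to C and N → amide.
  CO: –C(=O)– with carbon on both sides → ketone.
  CH(COCH3): pendant –COCH3: carbonyl C bonded to two carbons → ketone.
  CH(CH2SH): pendant –CH2SH → thiol.
  CH(CH2OH): pendant –CH2OH on an sp³ backbone C → alcohol.
  CH(C6H5): pendant –C6H5: benzene ring → arene.
  CH(CHO): pendant –CHO: carbonyl C bonded to C and H → aldehyde.
  CH(Br): halogen on an sp³ carbon → alkyl halide.
  CH=CH: C=C double bond → alkene.
  CH(COCH3): pendant –COCH3: carbonyl C bonded to two carbons → ketone.
  COOCH3: –C(=O)OCH3: carbonyl C bonded to C and to –OCH3 → ester (not ketone + ether).
Ketone appears at: CO, CH(COCH3), CH(COCH3) → 3.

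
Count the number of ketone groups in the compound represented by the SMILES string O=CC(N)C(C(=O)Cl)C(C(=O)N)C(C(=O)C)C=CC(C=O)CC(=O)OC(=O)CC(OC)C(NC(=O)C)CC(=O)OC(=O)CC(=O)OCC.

terminal –CHO: carbonyl C bonded to H and C → aldehyde.
–NH2 on an sp³ carbon with no adjacent C=O → amine.
pendant –C(=O)X: carbonyl C bonded to C and halogen → acyl halide.
pendant –CONH2: carbonyl C bonded to C and N → amide.
pendant –COCH3: carbonyl C bonded to two carbons → ketone.
C=C double bond → alkene.
pendant –CHO: carbonyl C bonded to C and H → aldehyde.
two acyl groups sharing one oxygen, –C(=O)–O–C(=O)– → anhydride.
pendant –OCH3: C–O–C with sp³ C, no adjacent C=O → ether.
pendant –NHC(=O)CH3: N bonded to a carbonyl → amide (not amine).
two acyl groups sharing one oxygen, –C(=O)–O–C(=O)– → anhydride.
–C(=O)OCH2CH3: carbonyl C bonded to C and to –OEt → ester.
Ketone appears at: CH(COCH3) → 1.

1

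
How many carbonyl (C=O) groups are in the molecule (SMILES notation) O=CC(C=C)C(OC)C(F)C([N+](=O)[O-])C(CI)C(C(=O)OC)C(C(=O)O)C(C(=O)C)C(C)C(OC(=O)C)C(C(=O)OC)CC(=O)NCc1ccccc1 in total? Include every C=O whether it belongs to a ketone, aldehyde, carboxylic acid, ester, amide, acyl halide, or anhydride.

OHC: aldehyde, 1 C=O (running total 1).
CH(COOCH3): ester, 1 C=O (running total 2).
CH(COOH): carboxylic acid, 1 C=O (running total 3).
CH(COCH3): ketone, 1 C=O (running total 4).
CH(OCOCH3): ester, 1 C=O (running total 5).
CH(COOCH3): ester, 1 C=O (running total 6).
CH2CONHCH2: amide, 1 C=O (running total 7).

7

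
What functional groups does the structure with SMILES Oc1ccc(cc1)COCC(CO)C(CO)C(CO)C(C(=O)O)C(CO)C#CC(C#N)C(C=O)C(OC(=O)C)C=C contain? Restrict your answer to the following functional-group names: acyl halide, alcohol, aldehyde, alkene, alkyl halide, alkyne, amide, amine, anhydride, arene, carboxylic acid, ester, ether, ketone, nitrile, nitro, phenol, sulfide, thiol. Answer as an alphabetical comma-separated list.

alcohol, aldehyde, alkene, alkyne, arene, carboxylic acid, ester, ether, nitrile, phenol

–OH attached directly to an aromatic ring → phenol (not alcohol); the ring itself is an arene.
C–O–C with sp³ carbons on both sides and no adjacent C=O → ether.
pendant –CH2OH on an sp³ backbone C → alcohol.
pendant –CH2OH on an sp³ backbone C → alcohol.
pendant –CH2OH on an sp³ backbone C → alcohol.
pendant –COOH: carbonyl C bonded to C and –OH → carboxylic acid.
pendant –CH2OH on an sp³ backbone C → alcohol.
C≡C triple bond → alkyne.
pendant –C≡N: nitrile.
pendant –CHO: carbonyl C bonded to C and H → aldehyde.
pendant –OC(=O)CH3: an acyloxy group → ester.
C=C double bond → alkene.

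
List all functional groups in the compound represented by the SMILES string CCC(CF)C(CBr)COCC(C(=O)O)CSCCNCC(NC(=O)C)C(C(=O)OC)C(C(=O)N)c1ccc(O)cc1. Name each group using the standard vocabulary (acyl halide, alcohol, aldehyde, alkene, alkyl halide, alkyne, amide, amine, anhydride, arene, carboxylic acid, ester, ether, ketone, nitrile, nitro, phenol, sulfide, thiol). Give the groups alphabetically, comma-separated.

alkyl halide, amide, amine, arene, carboxylic acid, ester, ether, phenol, sulfide

Working along the chain:
  CH(CH2F): pendant –CH2X: halogen on sp³ carbon → alkyl halide.
  CH(CH2Br): pendant –CH2X: halogen on sp³ carbon → alkyl halide.
  CH2OCH2: C–O–C with sp³ carbons on both sides and no adjacent C=O → ether.
  CH(COOH): pendant –COOH: carbonyl C bonded to C and –OH → carboxylic acid.
  CH2SCH2: C–S–C linkage → sulfide (thioether).
  CH2NHCH2: C–N–C with sp³ carbons and no adjacent C=O → amine (secondary).
  CH(NHCOCH3): pendant –NHC(=O)CH3: N bonded to a carbonyl → amide (not amine).
  CH(COOCH3): pendant –COOCH3: carbonyl C bonded to C and –OCH3 → ester.
  CH(CONH2): pendant –CONH2: carbonyl C bonded to C and N → amide.
  C6H4OH: –OH attached directly to an aromatic ring → phenol (not alcohol); the ring itself is an arene.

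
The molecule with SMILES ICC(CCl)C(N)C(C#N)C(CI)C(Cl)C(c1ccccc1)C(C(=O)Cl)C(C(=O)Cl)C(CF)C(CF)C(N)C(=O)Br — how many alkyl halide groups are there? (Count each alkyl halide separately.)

Working along the chain:
  ICH2: halogen on an sp³ carbon → alkyl halide.
  CH(CH2Cl): pendant –CH2X: halogen on sp³ carbon → alkyl halide.
  CH(NH2): –NH2 on an sp³ carbon with no adjacent C=O → amine.
  CH(CN): pendant –C≡N: nitrile.
  CH(CH2I): pendant –CH2X: halogen on sp³ carbon → alkyl halide.
  CH(Cl): halogen on an sp³ carbon → alkyl halide.
  CH(C6H5): pendant –C6H5: benzene ring → arene.
  CH(COCl): pendant –C(=O)X: carbonyl C bonded to C and halogen → acyl halide.
  CH(COCl): pendant –C(=O)X: carbonyl C bonded to C and halogen → acyl halide.
  CH(CH2F): pendant –CH2X: halogen on sp³ carbon → alkyl halide.
  CH(CH2F): pendant –CH2X: halogen on sp³ carbon → alkyl halide.
  CH(NH2): –NH2 on an sp³ carbon with no adjacent C=O → amine.
  COBr: –C(=O)Br: carbonyl C bonded to C and to a halogen → acyl halide (not alkyl halide).
Alkyl halide appears at: ICH2, CH(CH2Cl), CH(CH2I), CH(Cl), CH(CH2F), CH(CH2F) → 6.

6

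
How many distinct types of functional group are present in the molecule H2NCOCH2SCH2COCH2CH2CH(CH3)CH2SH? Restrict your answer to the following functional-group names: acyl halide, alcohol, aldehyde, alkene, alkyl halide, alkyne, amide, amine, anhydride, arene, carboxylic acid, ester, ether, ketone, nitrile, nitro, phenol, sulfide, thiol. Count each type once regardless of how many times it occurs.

Taking each segment in turn:
  H2NCO: –C(=O)NH2: carbonyl C bonded to C and to N → amide (the N is not a separate amine).
  CH2SCH2: C–S–C linkage → sulfide (thioether).
  CO: –C(=O)– with carbon on both sides → ketone.
  CH2SH: –SH on an sp³ carbon → thiol.
Distinct types present: amide, ketone, sulfide, thiol.

4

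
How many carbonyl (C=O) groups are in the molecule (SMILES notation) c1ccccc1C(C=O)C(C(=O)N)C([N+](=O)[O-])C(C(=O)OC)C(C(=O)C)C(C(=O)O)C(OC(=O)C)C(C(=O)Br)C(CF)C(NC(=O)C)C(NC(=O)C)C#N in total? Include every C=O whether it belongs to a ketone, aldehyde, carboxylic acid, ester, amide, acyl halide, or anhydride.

9

CH(CHO): aldehyde, 1 C=O (running total 1).
CH(CONH2): amide, 1 C=O (running total 2).
CH(COOCH3): ester, 1 C=O (running total 3).
CH(COCH3): ketone, 1 C=O (running total 4).
CH(COOH): carboxylic acid, 1 C=O (running total 5).
CH(OCOCH3): ester, 1 C=O (running total 6).
CH(COBr): acyl halide, 1 C=O (running total 7).
CH(NHCOCH3): amide, 1 C=O (running total 8).
CH(NHCOCH3): amide, 1 C=O (running total 9).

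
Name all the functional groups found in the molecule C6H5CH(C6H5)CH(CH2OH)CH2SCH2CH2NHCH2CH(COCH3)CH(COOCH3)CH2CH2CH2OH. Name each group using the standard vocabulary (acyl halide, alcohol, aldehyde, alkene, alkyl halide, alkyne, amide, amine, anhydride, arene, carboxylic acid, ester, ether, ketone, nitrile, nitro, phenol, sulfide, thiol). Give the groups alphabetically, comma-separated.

alcohol, amine, arene, ester, ketone, sulfide

Reading the structure from left to right:
  C6H5: C6H5– phenyl ring → arene.
  CH(C6H5): pendant –C6H5: benzene ring → arene.
  CH(CH2OH): pendant –CH2OH on an sp³ backbone C → alcohol.
  CH2SCH2: C–S–C linkage → sulfide (thioether).
  CH2NHCH2: C–N–C with sp³ carbons and no adjacent C=O → amine (secondary).
  CH(COCH3): pendant –COCH3: carbonyl C bonded to two carbons → ketone.
  CH(COOCH3): pendant –COOCH3: carbonyl C bonded to C and –OCH3 → ester.
  CH2OH: –OH on an sp³ carbon → alcohol.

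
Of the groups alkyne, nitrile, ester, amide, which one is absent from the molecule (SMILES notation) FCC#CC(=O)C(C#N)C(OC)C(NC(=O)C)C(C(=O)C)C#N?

alkyne: present (C≡C — C≡C triple bond → alkyne).
amide: present (CH(NHCOCH3) — pendant –NHC(=O)CH3: N bonded to a carbonyl → amide (not amine)).
nitrile: present (CH(CN) — pendant –C≡N: nitrile).
ester: no segment matches this pattern.

ester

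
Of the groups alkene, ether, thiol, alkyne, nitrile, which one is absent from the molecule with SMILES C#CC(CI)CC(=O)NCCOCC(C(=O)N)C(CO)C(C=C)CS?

nitrile

alkene: present (CH(CH=CH2) — pendant –CH=CH2: C=C double bond → alkene).
ether: present (CH2OCH2 — C–O–C with sp³ carbons on both sides and no adjacent C=O → ether).
thiol: present (CH2SH — –SH on an sp³ carbon → thiol).
alkyne: present (HC≡C — C≡C triple bond → alkyne).
nitrile: absent. In HC≡C, the triple bond is C≡C, not C≡N.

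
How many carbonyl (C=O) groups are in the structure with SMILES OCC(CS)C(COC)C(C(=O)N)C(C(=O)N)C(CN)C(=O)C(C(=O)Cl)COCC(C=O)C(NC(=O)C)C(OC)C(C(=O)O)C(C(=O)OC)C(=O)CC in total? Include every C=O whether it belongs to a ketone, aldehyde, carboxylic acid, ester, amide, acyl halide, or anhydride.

9

CH(CONH2): amide, 1 C=O (running total 1).
CH(CONH2): amide, 1 C=O (running total 2).
CO: ketone, 1 C=O (running total 3).
CH(COCl): acyl halide, 1 C=O (running total 4).
CH(CHO): aldehyde, 1 C=O (running total 5).
CH(NHCOCH3): amide, 1 C=O (running total 6).
CH(COOH): carboxylic acid, 1 C=O (running total 7).
CH(COOCH3): ester, 1 C=O (running total 8).
CO: ketone, 1 C=O (running total 9).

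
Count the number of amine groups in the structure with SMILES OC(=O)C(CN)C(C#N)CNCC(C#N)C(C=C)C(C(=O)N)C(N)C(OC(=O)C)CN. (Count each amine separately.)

Taking each segment in turn:
  HOOC: –COOH: carbonyl C bonded to –OH and C → carboxylic acid (the –OH is not a separate alcohol).
  CH(CH2NH2): pendant –CH2NH2: N on sp³ C, no adjacent C=O → amine.
  CH(CN): pendant –C≡N: nitrile.
  CH2NHCH2: C–N–C with sp³ carbons and no adjacent C=O → amine (secondary).
  CH(CN): pendant –C≡N: nitrile.
  CH(CH=CH2): pendant –CH=CH2: C=C double bond → alkene.
  CH(CONH2): pendant –CONH2: carbonyl C bonded to C and N → amide.
  CH(NH2): –NH2 on an sp³ carbon with no adjacent C=O → amine.
  CH(OCOCH3): pendant –OC(=O)CH3: an acyloxy group → ester.
  CH2NH2: –NH2 on an sp³ carbon with no adjacent C=O → amine.
Amine appears at: CH(CH2NH2), CH2NHCH2, CH(NH2), CH2NH2 → 4.

4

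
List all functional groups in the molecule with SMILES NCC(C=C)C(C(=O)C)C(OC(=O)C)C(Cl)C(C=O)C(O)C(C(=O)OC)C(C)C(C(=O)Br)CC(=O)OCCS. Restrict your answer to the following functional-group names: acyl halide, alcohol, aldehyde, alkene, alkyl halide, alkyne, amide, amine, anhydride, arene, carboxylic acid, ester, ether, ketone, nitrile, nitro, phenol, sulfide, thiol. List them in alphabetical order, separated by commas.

acyl halide, alcohol, aldehyde, alkene, alkyl halide, amine, ester, ketone, thiol

Taking each segment in turn:
  H2NCH2: –NH2 on an sp³ carbon with no adjacent C=O → amine.
  CH(CH=CH2): pendant –CH=CH2: C=C double bond → alkene.
  CH(COCH3): pendant –COCH3: carbonyl C bonded to two carbons → ketone.
  CH(OCOCH3): pendant –OC(=O)CH3: an acyloxy group → ester.
  CH(Cl): halogen on an sp³ carbon → alkyl halide.
  CH(CHO): pendant –CHO: carbonyl C bonded to C and H → aldehyde.
  CH(OH): –OH on an sp³ carbon → alcohol (secondary).
  CH(COOCH3): pendant –COOCH3: carbonyl C bonded to C and –OCH3 → ester.
  CH(COBr): pendant –C(=O)X: carbonyl C bonded to C and halogen → acyl halide.
  CH2COOCH2: –C(=O)–O–C with C on the carbonyl side → ester.
  CH2SH: –SH on an sp³ carbon → thiol.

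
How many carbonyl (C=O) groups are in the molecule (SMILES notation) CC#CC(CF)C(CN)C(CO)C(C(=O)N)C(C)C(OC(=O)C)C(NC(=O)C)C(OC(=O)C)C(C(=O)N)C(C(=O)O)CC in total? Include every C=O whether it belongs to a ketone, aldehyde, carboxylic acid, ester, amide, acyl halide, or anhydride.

CH(CONH2): amide, 1 C=O (running total 1).
CH(OCOCH3): ester, 1 C=O (running total 2).
CH(NHCOCH3): amide, 1 C=O (running total 3).
CH(OCOCH3): ester, 1 C=O (running total 4).
CH(CONH2): amide, 1 C=O (running total 5).
CH(COOH): carboxylic acid, 1 C=O (running total 6).

6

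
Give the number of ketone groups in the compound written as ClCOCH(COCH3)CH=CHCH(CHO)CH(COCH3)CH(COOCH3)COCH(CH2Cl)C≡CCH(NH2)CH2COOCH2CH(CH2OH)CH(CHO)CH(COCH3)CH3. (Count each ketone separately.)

4

Working along the chain:
  ClCO: –C(=O)Cl: carbonyl C bonded to C and to a halogen → acyl halide (not alkyl halide).
  CH(COCH3): pendant –COCH3: carbonyl C bonded to two carbons → ketone.
  CH=CH: C=C double bond → alkene.
  CH(CHO): pendant –CHO: carbonyl C bonded to C and H → aldehyde.
  CH(COCH3): pendant –COCH3: carbonyl C bonded to two carbons → ketone.
  CH(COOCH3): pendant –COOCH3: carbonyl C bonded to C and –OCH3 → ester.
  CO: –C(=O)– with carbon on both sides → ketone.
  CH(CH2Cl): pendant –CH2X: halogen on sp³ carbon → alkyl halide.
  C≡C: C≡C triple bond → alkyne.
  CH(NH2): –NH2 on an sp³ carbon with no adjacent C=O → amine.
  CH2COOCH2: –C(=O)–O–C with C on the carbonyl side → ester.
  CH(CH2OH): pendant –CH2OH on an sp³ backbone C → alcohol.
  CH(CHO): pendant –CHO: carbonyl C bonded to C and H → aldehyde.
  CH(COCH3): pendant –COCH3: carbonyl C bonded to two carbons → ketone.
Ketone appears at: CH(COCH3), CH(COCH3), CO, CH(COCH3) → 4.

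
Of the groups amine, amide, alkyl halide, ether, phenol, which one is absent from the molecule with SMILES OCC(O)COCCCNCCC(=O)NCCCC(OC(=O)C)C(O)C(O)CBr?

phenol

amine: present (CH2NHCH2 — C–N–C with sp³ carbons and no adjacent C=O → amine (secondary)).
amide: present (CH2CONHCH2 — –C(=O)–N– linkage → amide (the N is not an amine)).
ether: present (CH2OCH2 — C–O–C with sp³ carbons on both sides and no adjacent C=O → ether).
alkyl halide: present (CH2Br — halogen on an sp³ carbon → alkyl halide).
phenol: absent. In each of HOCH2 and CH(OH), the –OH is on an sp³ carbon, not on an aromatic ring, so it is an alcohol.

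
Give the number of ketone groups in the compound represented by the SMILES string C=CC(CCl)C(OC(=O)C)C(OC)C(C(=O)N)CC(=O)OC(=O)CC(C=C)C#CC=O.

0

Working along the chain:
  CH2=CH: C=C double bond → alkene.
  CH(CH2Cl): pendant –CH2X: halogen on sp³ carbon → alkyl halide.
  CH(OCOCH3): pendant –OC(=O)CH3: an acyloxy group → ester.
  CH(OCH3): pendant –OCH3: C–O–C with sp³ C, no adjacent C=O → ether.
  CH(CONH2): pendant –CONH2: carbonyl C bonded to C and N → amide.
  CH2CO-O-COCH2: two acyl groups sharing one oxygen, –C(=O)–O–C(=O)– → anhydride.
  CH(CH=CH2): pendant –CH=CH2: C=C double bond → alkene.
  C≡C: C≡C triple bond → alkyne.
  CHO: terminal –CHO: carbonyl C bonded to H and C → aldehyde.
No segment is a ketone: CH(OCOCH3) is ester, not ketone; CH(CONH2) is amide, not ketone; CH2CO-O-COCH2 is anhydride, not ketone. → 0.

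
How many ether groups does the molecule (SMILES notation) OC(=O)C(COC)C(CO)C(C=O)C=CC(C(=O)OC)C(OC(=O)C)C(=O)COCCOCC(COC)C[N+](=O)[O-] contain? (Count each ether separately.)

Taking each segment in turn:
  HOOC: –COOH: carbonyl C bonded to –OH and C → carboxylic acid (the –OH is not a separate alcohol).
  CH(CH2OCH3): pendant –CH2OCH3: C–O–C linkage → ether.
  CH(CH2OH): pendant –CH2OH on an sp³ backbone C → alcohol.
  CH(CHO): pendant –CHO: carbonyl C bonded to C and H → aldehyde.
  CH=CH: C=C double bond → alkene.
  CH(COOCH3): pendant –COOCH3: carbonyl C bonded to C and –OCH3 → ester.
  CH(OCOCH3): pendant –OC(=O)CH3: an acyloxy group → ester.
  CO: –C(=O)– with carbon on both sides → ketone.
  CH2OCH2: C–O–C with sp³ carbons on both sides and no adjacent C=O → ether.
  CH2OCH2: C–O–C with sp³ carbons on both sides and no adjacent C=O → ether.
  CH(CH2OCH3): pendant –CH2OCH3: C–O–C linkage → ether.
  CH2NO2: –NO2 on carbon → nitro group.
Ether appears at: CH(CH2OCH3), CH2OCH2, CH2OCH2, CH(CH2OCH3) → 4.

4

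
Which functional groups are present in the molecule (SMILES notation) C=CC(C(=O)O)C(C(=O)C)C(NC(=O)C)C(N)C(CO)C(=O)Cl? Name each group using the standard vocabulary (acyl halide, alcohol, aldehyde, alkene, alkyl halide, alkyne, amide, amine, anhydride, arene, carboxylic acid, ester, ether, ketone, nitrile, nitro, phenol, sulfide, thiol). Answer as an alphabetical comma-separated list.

acyl halide, alcohol, alkene, amide, amine, carboxylic acid, ketone

Reading the structure from left to right:
  CH2=CH: C=C double bond → alkene.
  CH(COOH): pendant –COOH: carbonyl C bonded to C and –OH → carboxylic acid.
  CH(COCH3): pendant –COCH3: carbonyl C bonded to two carbons → ketone.
  CH(NHCOCH3): pendant –NHC(=O)CH3: N bonded to a carbonyl → amide (not amine).
  CH(NH2): –NH2 on an sp³ carbon with no adjacent C=O → amine.
  CH(CH2OH): pendant –CH2OH on an sp³ backbone C → alcohol.
  COCl: –C(=O)Cl: carbonyl C bonded to C and to a halogen → acyl halide (not alkyl halide).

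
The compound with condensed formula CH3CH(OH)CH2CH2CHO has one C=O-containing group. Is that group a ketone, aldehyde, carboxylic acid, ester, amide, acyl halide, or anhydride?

The carbonyl is in the CHO segment: terminal –CHO: carbonyl C bonded to H and C → aldehyde.

aldehyde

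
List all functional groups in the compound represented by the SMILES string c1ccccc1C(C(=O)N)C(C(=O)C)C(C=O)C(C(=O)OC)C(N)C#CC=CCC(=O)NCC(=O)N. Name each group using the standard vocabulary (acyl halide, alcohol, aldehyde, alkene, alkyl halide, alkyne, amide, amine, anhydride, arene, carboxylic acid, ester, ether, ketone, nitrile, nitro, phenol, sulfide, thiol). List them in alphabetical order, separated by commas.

aldehyde, alkene, alkyne, amide, amine, arene, ester, ketone

Reading the structure from left to right:
  C6H5: C6H5– phenyl ring → arene.
  CH(CONH2): pendant –CONH2: carbonyl C bonded to C and N → amide.
  CH(COCH3): pendant –COCH3: carbonyl C bonded to two carbons → ketone.
  CH(CHO): pendant –CHO: carbonyl C bonded to C and H → aldehyde.
  CH(COOCH3): pendant –COOCH3: carbonyl C bonded to C and –OCH3 → ester.
  CH(NH2): –NH2 on an sp³ carbon with no adjacent C=O → amine.
  C≡C: C≡C triple bond → alkyne.
  CH=CH: C=C double bond → alkene.
  CH2CONHCH2: –C(=O)–N– linkage → amide (the N is not an amine).
  CONH2: –C(=O)NH2: carbonyl C bonded to C and to N → amide (the N is not a separate amine).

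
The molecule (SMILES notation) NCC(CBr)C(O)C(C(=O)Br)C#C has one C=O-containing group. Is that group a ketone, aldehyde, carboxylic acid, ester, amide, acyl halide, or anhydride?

acyl halide

The carbonyl is in the CH(COBr) segment: pendant –C(=O)X: carbonyl C bonded to C and halogen → acyl halide.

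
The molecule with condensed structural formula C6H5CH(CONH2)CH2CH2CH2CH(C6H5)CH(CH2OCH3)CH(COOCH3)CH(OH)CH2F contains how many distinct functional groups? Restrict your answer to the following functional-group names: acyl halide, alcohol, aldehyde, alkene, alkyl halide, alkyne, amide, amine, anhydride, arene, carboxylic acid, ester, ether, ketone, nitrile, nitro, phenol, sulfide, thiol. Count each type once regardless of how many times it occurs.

6

C6H5– phenyl ring → arene.
pendant –CONH2: carbonyl C bonded to C and N → amide.
pendant –C6H5: benzene ring → arene.
pendant –CH2OCH3: C–O–C linkage → ether.
pendant –COOCH3: carbonyl C bonded to C and –OCH3 → ester.
–OH on an sp³ carbon → alcohol (secondary).
halogen on an sp³ carbon → alkyl halide.
Distinct types present: alcohol, alkyl halide, amide, arene, ester, ether.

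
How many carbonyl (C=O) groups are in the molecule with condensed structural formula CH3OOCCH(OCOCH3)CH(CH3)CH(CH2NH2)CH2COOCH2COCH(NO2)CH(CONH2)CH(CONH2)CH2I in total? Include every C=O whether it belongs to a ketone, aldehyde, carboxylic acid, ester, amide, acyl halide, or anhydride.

6

CH3OOC: ester, 1 C=O (running total 1).
CH(OCOCH3): ester, 1 C=O (running total 2).
CH2COOCH2: ester, 1 C=O (running total 3).
CO: ketone, 1 C=O (running total 4).
CH(CONH2): amide, 1 C=O (running total 5).
CH(CONH2): amide, 1 C=O (running total 6).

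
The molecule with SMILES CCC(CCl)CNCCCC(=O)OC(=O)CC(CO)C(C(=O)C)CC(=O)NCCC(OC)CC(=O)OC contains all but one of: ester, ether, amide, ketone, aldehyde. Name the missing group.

aldehyde

ether: present (CH(OCH3) — pendant –OCH3: C–O–C with sp³ C, no adjacent C=O → ether).
ester: present (COOCH3 — –C(=O)OCH3: carbonyl C bonded to C and to –OCH3 → ester (not ketone + ether)).
amide: present (CH2CONHCH2 — –C(=O)–N– linkage → amide (the N is not an amine)).
ketone: present (CH(COCH3) — pendant –COCH3: carbonyl C bonded to two carbons → ketone).
aldehyde: absent. In CH(COCH3), the carbonyl carbon is bonded to two carbons, so it is a ketone, not an aldehyde.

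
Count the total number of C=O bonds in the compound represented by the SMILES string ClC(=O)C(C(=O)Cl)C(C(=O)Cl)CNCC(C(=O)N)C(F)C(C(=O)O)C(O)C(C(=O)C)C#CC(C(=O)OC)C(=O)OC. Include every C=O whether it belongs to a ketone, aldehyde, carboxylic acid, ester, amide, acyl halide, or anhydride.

ClCO: acyl halide, 1 C=O (running total 1).
CH(COCl): acyl halide, 1 C=O (running total 2).
CH(COCl): acyl halide, 1 C=O (running total 3).
CH(CONH2): amide, 1 C=O (running total 4).
CH(COOH): carboxylic acid, 1 C=O (running total 5).
CH(COCH3): ketone, 1 C=O (running total 6).
CH(COOCH3): ester, 1 C=O (running total 7).
COOCH3: ester, 1 C=O (running total 8).

8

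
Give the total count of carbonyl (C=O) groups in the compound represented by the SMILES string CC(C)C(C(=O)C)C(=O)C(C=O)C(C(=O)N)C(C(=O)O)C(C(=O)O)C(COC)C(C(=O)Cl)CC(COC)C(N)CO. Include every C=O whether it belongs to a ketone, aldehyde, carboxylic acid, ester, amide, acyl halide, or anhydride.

7

CH(COCH3): ketone, 1 C=O (running total 1).
CO: ketone, 1 C=O (running total 2).
CH(CHO): aldehyde, 1 C=O (running total 3).
CH(CONH2): amide, 1 C=O (running total 4).
CH(COOH): carboxylic acid, 1 C=O (running total 5).
CH(COOH): carboxylic acid, 1 C=O (running total 6).
CH(COCl): acyl halide, 1 C=O (running total 7).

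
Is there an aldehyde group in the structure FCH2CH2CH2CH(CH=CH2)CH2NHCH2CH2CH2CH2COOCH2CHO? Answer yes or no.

yes

halogen on an sp³ carbon → alkyl halide.
pendant –CH=CH2: C=C double bond → alkene.
C–N–C with sp³ carbons and no adjacent C=O → amine (secondary).
–C(=O)–O–C with C on the carbonyl side → ester.
terminal –CHO: carbonyl C bonded to H and C → aldehyde.
The CHO segment supplies the aldehyde: terminal –CHO: carbonyl C bonded to H and C → aldehyde.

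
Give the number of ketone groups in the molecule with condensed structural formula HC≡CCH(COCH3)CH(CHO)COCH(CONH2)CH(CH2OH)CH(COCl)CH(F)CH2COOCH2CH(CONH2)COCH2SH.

3

C≡C triple bond → alkyne.
pendant –COCH3: carbonyl C bonded to two carbons → ketone.
pendant –CHO: carbonyl C bonded to C and H → aldehyde.
–C(=O)– with carbon on both sides → ketone.
pendant –CONH2: carbonyl C bonded to C and N → amide.
pendant –CH2OH on an sp³ backbone C → alcohol.
pendant –C(=O)X: carbonyl C bonded to C and halogen → acyl halide.
halogen on an sp³ carbon → alkyl halide.
–C(=O)–O–C with C on the carbonyl side → ester.
pendant –CONH2: carbonyl C bonded to C and N → amide.
–C(=O)– with carbon on both sides → ketone.
–SH on an sp³ carbon → thiol.
Ketone appears at: CH(COCH3), CO, CO → 3.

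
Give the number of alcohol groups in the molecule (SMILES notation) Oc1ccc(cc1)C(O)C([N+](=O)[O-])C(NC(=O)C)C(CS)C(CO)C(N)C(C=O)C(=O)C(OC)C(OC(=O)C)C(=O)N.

Working along the chain:
  HOC6H4: –OH attached directly to an aromatic ring → phenol (not alcohol); the ring itself is an arene.
  CH(OH): –OH on an sp³ carbon → alcohol (secondary).
  CH(NO2): –NO2 on an sp³ carbon → nitro (the N=O is not a carbonyl).
  CH(NHCOCH3): pendant –NHC(=O)CH3: N bonded to a carbonyl → amide (not amine).
  CH(CH2SH): pendant –CH2SH → thiol.
  CH(CH2OH): pendant –CH2OH on an sp³ backbone C → alcohol.
  CH(NH2): –NH2 on an sp³ carbon with no adjacent C=O → amine.
  CH(CHO): pendant –CHO: carbonyl C bonded to C and H → aldehyde.
  CO: –C(=O)– with carbon on both sides → ketone.
  CH(OCH3): pendant –OCH3: C–O–C with sp³ C, no adjacent C=O → ether.
  CH(OCOCH3): pendant –OC(=O)CH3: an acyloxy group → ester.
  CONH2: –C(=O)NH2: carbonyl C bonded to C and to N → amide (the N is not a separate amine).
Alcohol appears at: CH(OH), CH(CH2OH) → 2.

2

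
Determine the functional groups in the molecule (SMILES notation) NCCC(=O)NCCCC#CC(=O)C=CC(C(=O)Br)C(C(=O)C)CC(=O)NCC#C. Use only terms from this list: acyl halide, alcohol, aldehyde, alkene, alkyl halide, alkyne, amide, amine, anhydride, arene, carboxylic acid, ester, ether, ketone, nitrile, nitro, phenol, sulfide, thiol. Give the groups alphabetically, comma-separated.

–NH2 on an sp³ carbon with no adjacent C=O → amine.
–C(=O)–N– linkage → amide (the N is not an amine).
C≡C triple bond → alkyne.
–C(=O)– with carbon on both sides → ketone.
C=C double bond → alkene.
pendant –C(=O)X: carbonyl C bonded to C and halogen → acyl halide.
pendant –COCH3: carbonyl C bonded to two carbons → ketone.
–C(=O)–N– linkage → amide (the N is not an amine).
C≡C triple bond → alkyne.

acyl halide, alkene, alkyne, amide, amine, ketone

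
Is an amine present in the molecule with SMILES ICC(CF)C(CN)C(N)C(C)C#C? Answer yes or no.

yes

halogen on an sp³ carbon → alkyl halide.
pendant –CH2X: halogen on sp³ carbon → alkyl halide.
pendant –CH2NH2: N on sp³ C, no adjacent C=O → amine.
–NH2 on an sp³ carbon with no adjacent C=O → amine.
C≡C triple bond → alkyne.
The CH(CH2NH2) segment supplies the amine: pendant –CH2NH2: N on sp³ C, no adjacent C=O → amine.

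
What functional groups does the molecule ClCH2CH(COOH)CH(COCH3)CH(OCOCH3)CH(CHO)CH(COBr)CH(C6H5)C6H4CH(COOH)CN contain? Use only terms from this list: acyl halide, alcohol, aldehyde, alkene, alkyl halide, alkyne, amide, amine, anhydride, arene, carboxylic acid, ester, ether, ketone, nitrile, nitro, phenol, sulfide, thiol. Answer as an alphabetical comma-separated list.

Reading the structure from left to right:
  ClCH2: halogen on an sp³ carbon → alkyl halide.
  CH(COOH): pendant –COOH: carbonyl C bonded to C and –OH → carboxylic acid.
  CH(COCH3): pendant –COCH3: carbonyl C bonded to two carbons → ketone.
  CH(OCOCH3): pendant –OC(=O)CH3: an acyloxy group → ester.
  CH(CHO): pendant –CHO: carbonyl C bonded to C and H → aldehyde.
  CH(COBr): pendant –C(=O)X: carbonyl C bonded to C and halogen → acyl halide.
  CH(C6H5): pendant –C6H5: benzene ring → arene.
  C6H4: para-disubstituted benzene ring → arene.
  CH(COOH): pendant –COOH: carbonyl C bonded to C and –OH → carboxylic acid.
  CN: –C≡N: carbon triple-bonded to nitrogen → nitrile.

acyl halide, aldehyde, alkyl halide, arene, carboxylic acid, ester, ketone, nitrile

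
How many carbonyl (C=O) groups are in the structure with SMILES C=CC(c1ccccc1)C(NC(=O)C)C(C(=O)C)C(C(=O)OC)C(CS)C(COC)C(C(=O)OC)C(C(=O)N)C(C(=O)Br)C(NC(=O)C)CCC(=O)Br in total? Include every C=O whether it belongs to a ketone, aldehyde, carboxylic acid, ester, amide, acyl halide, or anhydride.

8

CH(NHCOCH3): amide, 1 C=O (running total 1).
CH(COCH3): ketone, 1 C=O (running total 2).
CH(COOCH3): ester, 1 C=O (running total 3).
CH(COOCH3): ester, 1 C=O (running total 4).
CH(CONH2): amide, 1 C=O (running total 5).
CH(COBr): acyl halide, 1 C=O (running total 6).
CH(NHCOCH3): amide, 1 C=O (running total 7).
COBr: acyl halide, 1 C=O (running total 8).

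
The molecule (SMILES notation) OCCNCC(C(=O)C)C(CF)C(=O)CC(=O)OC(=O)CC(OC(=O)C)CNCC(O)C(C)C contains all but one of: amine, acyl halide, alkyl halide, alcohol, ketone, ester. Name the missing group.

ketone: present (CH(COCH3) — pendant –COCH3: carbonyl C bonded to two carbons → ketone).
amine: present (CH2NHCH2 — C–N–C with sp³ carbons and no adjacent C=O → amine (secondary)).
alkyl halide: present (CH(CH2F) — pendant –CH2X: halogen on sp³ carbon → alkyl halide).
alcohol: present (HOCH2 — HO– on an sp³ carbon → alcohol).
ester: present (CH(OCOCH3) — pendant –OC(=O)CH3: an acyloxy group → ester).
acyl halide: no segment matches this pattern.

acyl halide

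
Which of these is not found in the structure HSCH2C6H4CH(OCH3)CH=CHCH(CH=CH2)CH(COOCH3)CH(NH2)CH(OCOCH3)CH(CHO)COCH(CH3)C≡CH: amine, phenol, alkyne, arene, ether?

ether: present (CH(OCH3) — pendant –OCH3: C–O–C with sp³ C, no adjacent C=O → ether).
alkyne: present (C≡CH — C≡C triple bond → alkyne).
arene: present (C6H4 — para-disubstituted benzene ring → arene).
amine: present (CH(NH2) — –NH2 on an sp³ carbon with no adjacent C=O → amine).
phenol: no segment matches this pattern.

phenol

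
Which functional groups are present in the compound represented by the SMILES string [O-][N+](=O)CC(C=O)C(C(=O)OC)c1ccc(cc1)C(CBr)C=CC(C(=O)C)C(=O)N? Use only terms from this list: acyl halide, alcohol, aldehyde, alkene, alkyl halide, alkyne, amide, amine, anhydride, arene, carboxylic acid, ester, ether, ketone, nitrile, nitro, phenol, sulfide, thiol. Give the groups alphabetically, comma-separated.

Working along the chain:
  O2NCH2: –NO2 on carbon → nitro group.
  CH(CHO): pendant –CHO: carbonyl C bonded to C and H → aldehyde.
  CH(COOCH3): pendant –COOCH3: carbonyl C bonded to C and –OCH3 → ester.
  C6H4: para-disubstituted benzene ring → arene.
  CH(CH2Br): pendant –CH2X: halogen on sp³ carbon → alkyl halide.
  CH=CH: C=C double bond → alkene.
  CH(COCH3): pendant –COCH3: carbonyl C bonded to two carbons → ketone.
  CONH2: –C(=O)NH2: carbonyl C bonded to C and to N → amide (the N is not a separate amine).

aldehyde, alkene, alkyl halide, amide, arene, ester, ketone, nitro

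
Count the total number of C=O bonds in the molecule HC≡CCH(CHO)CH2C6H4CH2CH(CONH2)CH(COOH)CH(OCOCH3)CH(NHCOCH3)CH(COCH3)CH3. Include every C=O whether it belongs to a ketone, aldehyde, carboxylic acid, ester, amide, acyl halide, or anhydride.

6

CH(CHO): aldehyde, 1 C=O (running total 1).
CH(CONH2): amide, 1 C=O (running total 2).
CH(COOH): carboxylic acid, 1 C=O (running total 3).
CH(OCOCH3): ester, 1 C=O (running total 4).
CH(NHCOCH3): amide, 1 C=O (running total 5).
CH(COCH3): ketone, 1 C=O (running total 6).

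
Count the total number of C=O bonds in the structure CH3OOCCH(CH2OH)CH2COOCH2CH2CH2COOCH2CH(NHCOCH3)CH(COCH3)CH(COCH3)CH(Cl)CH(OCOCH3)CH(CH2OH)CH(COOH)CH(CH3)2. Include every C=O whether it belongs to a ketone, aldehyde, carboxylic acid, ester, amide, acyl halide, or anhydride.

8

CH3OOC: ester, 1 C=O (running total 1).
CH2COOCH2: ester, 1 C=O (running total 2).
CH2COOCH2: ester, 1 C=O (running total 3).
CH(NHCOCH3): amide, 1 C=O (running total 4).
CH(COCH3): ketone, 1 C=O (running total 5).
CH(COCH3): ketone, 1 C=O (running total 6).
CH(OCOCH3): ester, 1 C=O (running total 7).
CH(COOH): carboxylic acid, 1 C=O (running total 8).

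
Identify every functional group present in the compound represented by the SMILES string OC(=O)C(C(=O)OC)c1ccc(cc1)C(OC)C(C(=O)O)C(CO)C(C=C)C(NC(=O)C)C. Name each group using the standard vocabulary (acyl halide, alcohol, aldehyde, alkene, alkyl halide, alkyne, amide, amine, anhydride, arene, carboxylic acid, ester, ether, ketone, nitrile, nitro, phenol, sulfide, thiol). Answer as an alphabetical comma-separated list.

alcohol, alkene, amide, arene, carboxylic acid, ester, ether

Taking each segment in turn:
  HOOC: –COOH: carbonyl C bonded to –OH and C → carboxylic acid (the –OH is not a separate alcohol).
  CH(COOCH3): pendant –COOCH3: carbonyl C bonded to C and –OCH3 → ester.
  C6H4: para-disubstituted benzene ring → arene.
  CH(OCH3): pendant –OCH3: C–O–C with sp³ C, no adjacent C=O → ether.
  CH(COOH): pendant –COOH: carbonyl C bonded to C and –OH → carboxylic acid.
  CH(CH2OH): pendant –CH2OH on an sp³ backbone C → alcohol.
  CH(CH=CH2): pendant –CH=CH2: C=C double bond → alkene.
  CH(NHCOCH3): pendant –NHC(=O)CH3: N bonded to a carbonyl → amide (not amine).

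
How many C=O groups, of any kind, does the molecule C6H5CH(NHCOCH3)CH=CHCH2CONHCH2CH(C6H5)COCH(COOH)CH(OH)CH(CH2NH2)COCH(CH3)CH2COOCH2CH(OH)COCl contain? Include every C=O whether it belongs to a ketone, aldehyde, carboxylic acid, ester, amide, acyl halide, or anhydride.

7

CH(NHCOCH3): amide, 1 C=O (running total 1).
CH2CONHCH2: amide, 1 C=O (running total 2).
CO: ketone, 1 C=O (running total 3).
CH(COOH): carboxylic acid, 1 C=O (running total 4).
CO: ketone, 1 C=O (running total 5).
CH2COOCH2: ester, 1 C=O (running total 6).
COCl: acyl halide, 1 C=O (running total 7).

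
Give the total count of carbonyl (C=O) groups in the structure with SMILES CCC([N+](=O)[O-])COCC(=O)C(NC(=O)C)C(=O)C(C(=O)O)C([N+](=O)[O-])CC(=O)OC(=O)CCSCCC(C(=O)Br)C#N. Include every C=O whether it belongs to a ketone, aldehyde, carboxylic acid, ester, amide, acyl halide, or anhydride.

7

CO: ketone, 1 C=O (running total 1).
CH(NHCOCH3): amide, 1 C=O (running total 2).
CO: ketone, 1 C=O (running total 3).
CH(COOH): carboxylic acid, 1 C=O (running total 4).
CH2CO-O-COCH2: anhydride, 2 C=O (running total 6).
CH(COBr): acyl halide, 1 C=O (running total 7).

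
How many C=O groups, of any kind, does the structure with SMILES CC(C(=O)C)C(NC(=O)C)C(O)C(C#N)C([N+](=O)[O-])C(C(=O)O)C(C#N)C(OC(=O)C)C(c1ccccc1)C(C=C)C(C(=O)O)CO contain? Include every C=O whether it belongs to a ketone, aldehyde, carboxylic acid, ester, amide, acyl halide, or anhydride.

5

CH(COCH3): ketone, 1 C=O (running total 1).
CH(NHCOCH3): amide, 1 C=O (running total 2).
CH(COOH): carboxylic acid, 1 C=O (running total 3).
CH(OCOCH3): ester, 1 C=O (running total 4).
CH(COOH): carboxylic acid, 1 C=O (running total 5).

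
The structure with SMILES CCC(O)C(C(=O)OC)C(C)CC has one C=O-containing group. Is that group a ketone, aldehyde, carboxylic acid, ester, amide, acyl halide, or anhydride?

ester

The carbonyl is in the CH(COOCH3) segment: pendant –COOCH3: carbonyl C bonded to C and –OCH3 → ester.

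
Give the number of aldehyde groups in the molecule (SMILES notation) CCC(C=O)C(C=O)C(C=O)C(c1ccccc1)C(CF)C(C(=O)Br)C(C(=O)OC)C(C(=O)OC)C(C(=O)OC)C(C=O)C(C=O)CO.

5

pendant –CHO: carbonyl C bonded to C and H → aldehyde.
pendant –CHO: carbonyl C bonded to C and H → aldehyde.
pendant –CHO: carbonyl C bonded to C and H → aldehyde.
pendant –C6H5: benzene ring → arene.
pendant –CH2X: halogen on sp³ carbon → alkyl halide.
pendant –C(=O)X: carbonyl C bonded to C and halogen → acyl halide.
pendant –COOCH3: carbonyl C bonded to C and –OCH3 → ester.
pendant –COOCH3: carbonyl C bonded to C and –OCH3 → ester.
pendant –COOCH3: carbonyl C bonded to C and –OCH3 → ester.
pendant –CHO: carbonyl C bonded to C and H → aldehyde.
pendant –CHO: carbonyl C bonded to C and H → aldehyde.
–OH on an sp³ carbon → alcohol.
Aldehyde appears at: CH(CHO), CH(CHO), CH(CHO), CH(CHO), CH(CHO) → 5.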